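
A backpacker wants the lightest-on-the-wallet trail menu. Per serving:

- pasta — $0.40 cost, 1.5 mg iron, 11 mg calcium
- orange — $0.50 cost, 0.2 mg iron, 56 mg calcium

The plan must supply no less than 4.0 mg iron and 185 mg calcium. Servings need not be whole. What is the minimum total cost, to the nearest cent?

Minimising a linear cost over {iron ≥ 4.0, calcium ≥ 185, servings ≥ 0} — the optimum is at a vertex, using one or two foods.
pasta only: max(4.0/1.5, 185/11) = 16.82 servings → $6.73.
orange only: max(4.0/0.2, 185/56) = 20 servings → $10.00.
pasta + orange with both tight: 2.286 servings and 2.855 servings → $2.34.
Cheapest feasible corner: $2.34.

$2.34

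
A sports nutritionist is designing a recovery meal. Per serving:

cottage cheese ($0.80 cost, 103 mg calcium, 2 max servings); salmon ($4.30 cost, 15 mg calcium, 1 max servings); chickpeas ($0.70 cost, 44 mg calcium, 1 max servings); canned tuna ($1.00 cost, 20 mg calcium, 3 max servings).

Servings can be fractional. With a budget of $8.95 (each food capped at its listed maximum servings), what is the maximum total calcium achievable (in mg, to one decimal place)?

322.7 mg

Calcium per dollar: cottage cheese 128.8, chickpeas 62.86, canned tuna 20, salmon 3.488.
Take 2 servings of cottage cheese: spends $1.60, +206.0 mg calcium (running total 206.0 mg).
Take 1 serving of chickpeas: spends $0.70, +44.0 mg calcium (running total 250.0 mg).
Take 3 servings of canned tuna: spends $3.00, +60.0 mg calcium (running total 310.0 mg).
Take 0.8488 servings of salmon: spends $3.65, +12.7 mg calcium (running total 322.7 mg).
Filling greedily by calcium-per-dollar is optimal for one linear limit, giving 322.7 mg.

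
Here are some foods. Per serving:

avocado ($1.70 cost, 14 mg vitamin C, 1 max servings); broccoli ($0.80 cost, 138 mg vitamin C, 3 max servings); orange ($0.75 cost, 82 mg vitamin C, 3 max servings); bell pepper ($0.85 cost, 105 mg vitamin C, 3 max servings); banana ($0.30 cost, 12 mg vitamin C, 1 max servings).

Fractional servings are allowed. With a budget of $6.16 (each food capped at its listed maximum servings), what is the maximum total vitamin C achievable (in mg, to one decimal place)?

Vitamin C per dollar: broccoli 172.5, bell pepper 123.5, orange 109.3, banana 40, avocado 8.235.
Take 3 servings of broccoli: spends $2.40, +414.0 mg vitamin C (running total 414.0 mg).
Take 3 servings of bell pepper: spends $2.55, +315.0 mg vitamin C (running total 729.0 mg).
Take 1.613 servings of orange: spends $1.21, +132.3 mg vitamin C (running total 861.3 mg).
Filling greedily by vitamin C-per-dollar is optimal for one linear limit, giving 861.3 mg.

861.3 mg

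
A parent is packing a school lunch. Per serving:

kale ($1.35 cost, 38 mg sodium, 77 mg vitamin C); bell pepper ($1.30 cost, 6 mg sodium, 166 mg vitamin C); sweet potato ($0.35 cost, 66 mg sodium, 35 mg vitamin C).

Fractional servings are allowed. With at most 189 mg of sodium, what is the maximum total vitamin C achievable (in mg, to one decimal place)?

5229.0 mg

Vitamin C per mg sodium: bell pepper 27.67, kale 2.026, sweet potato 0.5303.
With no serving limits, spend the whole sodium allowance on bell pepper: 189 mg / 6 mg × 166 mg = 5229.0 mg.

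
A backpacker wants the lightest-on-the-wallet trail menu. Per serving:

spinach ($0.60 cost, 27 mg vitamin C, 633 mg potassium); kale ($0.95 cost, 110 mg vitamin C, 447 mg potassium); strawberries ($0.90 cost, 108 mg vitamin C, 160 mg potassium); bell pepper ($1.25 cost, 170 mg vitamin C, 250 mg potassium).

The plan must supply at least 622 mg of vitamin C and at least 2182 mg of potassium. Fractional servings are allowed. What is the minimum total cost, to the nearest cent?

The cheapest plan sits at a corner of the feasible region — with two constraints it uses at most two foods.
spinach only: max(622/27, 2182/633) = 23.04 servings → $13.82.
kale only: max(622/110, 2182/447) = 5.655 servings → $5.37.
strawberries only: max(622/108, 2182/160) = 13.64 servings → $12.27.
bell pepper only: max(622/170, 2182/250) = 8.728 servings → $10.91.
spinach + kale with both targets exact would need a negative amount; discard.
spinach + strawberries with both tight: 2.126 servings and 5.228 servings → $5.98.
spinach + bell pepper with both tight: 2.136 servings and 3.32 servings → $5.43.
kale + strawberries with both tight: 4.438 servings and 1.239 servings → $5.33.
kale + bell pepper with both tight: 4.443 servings and 0.784 servings → $5.20.
strawberries + bell pepper with both targets exact would need a negative amount; discard.
The minimum over all feasible corners is $5.20.

$5.20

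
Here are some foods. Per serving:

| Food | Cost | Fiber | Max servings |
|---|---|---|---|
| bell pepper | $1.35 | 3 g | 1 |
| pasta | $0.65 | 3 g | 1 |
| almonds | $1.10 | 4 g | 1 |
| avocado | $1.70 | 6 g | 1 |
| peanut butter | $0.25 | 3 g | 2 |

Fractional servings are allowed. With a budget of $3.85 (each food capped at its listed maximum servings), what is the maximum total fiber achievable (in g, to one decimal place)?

Fiber per dollar: peanut butter 12, pasta 4.615, almonds 3.636, avocado 3.529, bell pepper 2.222.
Take 2 servings of peanut butter: spends $0.50, +6.0 g fiber (running total 6.0 g).
Take 1 serving of pasta: spends $0.65, +3.0 g fiber (running total 9.0 g).
Take 1 serving of almonds: spends $1.10, +4.0 g fiber (running total 13.0 g).
Take 0.9412 servings of avocado: spends $1.60, +5.6 g fiber (running total 18.6 g).
Greedy by best ratio exhausts the cost allowance optimally: 18.6 g.

18.6 g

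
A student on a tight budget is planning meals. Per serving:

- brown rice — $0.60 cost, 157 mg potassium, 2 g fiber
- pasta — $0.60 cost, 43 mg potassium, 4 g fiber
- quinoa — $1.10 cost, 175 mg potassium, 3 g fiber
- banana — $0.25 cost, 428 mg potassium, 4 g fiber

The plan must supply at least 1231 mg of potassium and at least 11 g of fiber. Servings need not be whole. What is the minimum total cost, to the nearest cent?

$0.72

The cheapest plan sits at a corner of the feasible region — with two constraints it uses at most two foods.
brown rice only: max(1231/157, 11/2) = 7.841 servings → $4.70.
pasta only: max(1231/43, 11/4) = 28.63 servings → $17.18.
quinoa only: max(1231/175, 11/3) = 7.034 servings → $7.74.
banana only: max(1231/428, 11/4) = 2.876 servings → $0.72.
brown rice + pasta: the both-tight solution has a negative serving — not a feasible corner.
brown rice + quinoa: intersection lies outside the first quadrant.
brown rice + banana: intersection lies outside the first quadrant.
pasta + quinoa: the both-tight solution has a negative serving — not a feasible corner.
pasta + banana with both targets exact would need a negative amount; discard.
quinoa + banana: intersection lies outside the first quadrant.
So the least-cost plan costs $0.72.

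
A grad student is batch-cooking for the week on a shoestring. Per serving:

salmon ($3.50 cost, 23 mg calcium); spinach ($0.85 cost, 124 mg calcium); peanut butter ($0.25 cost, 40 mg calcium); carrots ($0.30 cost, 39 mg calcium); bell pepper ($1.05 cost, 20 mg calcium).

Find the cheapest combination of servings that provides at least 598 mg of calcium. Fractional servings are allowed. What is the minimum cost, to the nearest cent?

$3.74

Cost per mg of calcium: peanut butter $0.0063, spinach $0.0069, carrots $0.0077, bell pepper $0.0525, salmon $0.1522.
With no serving limits, use only peanut butter: 598 mg / 40 mg = 14.95 servings × $0.25 = $3.74.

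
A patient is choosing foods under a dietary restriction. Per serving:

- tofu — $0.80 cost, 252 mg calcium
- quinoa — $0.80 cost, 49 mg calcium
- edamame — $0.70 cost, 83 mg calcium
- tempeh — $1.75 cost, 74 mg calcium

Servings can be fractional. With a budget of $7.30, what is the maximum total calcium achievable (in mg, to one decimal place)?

2299.5 mg

Calcium per dollar: tofu 315, edamame 118.6, quinoa 61.25, tempeh 42.29.
With no serving limits, spend the whole cost allowance on tofu: $7.30 / $0.80 × 252 mg = 2299.5 mg.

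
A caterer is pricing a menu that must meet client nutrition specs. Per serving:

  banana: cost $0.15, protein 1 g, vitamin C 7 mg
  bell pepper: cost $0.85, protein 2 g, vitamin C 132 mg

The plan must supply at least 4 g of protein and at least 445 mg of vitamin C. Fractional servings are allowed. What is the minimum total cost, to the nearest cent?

Minimising a linear cost over {protein ≥ 4, vitamin C ≥ 445, servings ≥ 0} — the optimum is at a vertex, using one or two foods.
banana only: max(4/1, 445/7) = 63.57 servings → $9.54.
bell pepper only: max(4/2, 445/132) = 3.371 servings → $2.87.
banana + bell pepper: the both-tight solution has a negative serving — not a feasible corner.
Cheapest feasible corner: $2.87.

$2.87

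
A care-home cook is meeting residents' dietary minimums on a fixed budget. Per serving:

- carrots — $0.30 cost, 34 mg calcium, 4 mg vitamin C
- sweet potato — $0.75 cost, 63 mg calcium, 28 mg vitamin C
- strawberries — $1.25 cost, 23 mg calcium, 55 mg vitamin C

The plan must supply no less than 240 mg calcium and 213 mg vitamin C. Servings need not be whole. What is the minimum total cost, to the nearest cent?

A basic optimal solution has at most two foods positive. Try each food alone and each pair with both targets met exactly.
carrots only: max(240/34, 213/4) = 53.25 servings → $15.97.
sweet potato only: max(240/63, 213/28) = 7.607 servings → $5.71.
strawberries only: max(240/23, 213/55) = 10.43 servings → $13.04.
carrots + sweet potato with both targets exact would need a negative amount; discard.
carrots + strawberries with both tight: 4.669 servings and 3.533 servings → $5.82.
sweet potato + strawberries with both tight: 2.943 servings and 2.375 servings → $5.18.
Cheapest feasible corner: $5.18.

$5.18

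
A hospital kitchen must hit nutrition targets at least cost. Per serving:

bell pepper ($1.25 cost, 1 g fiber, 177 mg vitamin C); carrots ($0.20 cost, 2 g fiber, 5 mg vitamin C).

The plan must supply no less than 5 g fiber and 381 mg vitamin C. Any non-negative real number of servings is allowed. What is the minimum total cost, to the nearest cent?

A basic optimal solution has at most two foods positive. Try each food alone and each pair with both targets met exactly.
bell pepper only: max(5/1, 381/177) = 5 servings → $6.25.
carrots only: max(5/2, 381/5) = 76.2 servings → $15.24.
bell pepper + carrots with both tight: 2.112 servings and 1.444 servings → $2.93.
Cheapest feasible corner: $2.93.

$2.93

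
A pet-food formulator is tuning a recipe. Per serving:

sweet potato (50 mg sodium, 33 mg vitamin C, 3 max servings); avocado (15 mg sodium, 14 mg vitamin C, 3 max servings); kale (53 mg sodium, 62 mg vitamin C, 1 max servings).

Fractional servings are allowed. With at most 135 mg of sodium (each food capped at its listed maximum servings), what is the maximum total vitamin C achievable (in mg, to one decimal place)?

128.4 mg

Vitamin C per mg sodium: kale 1.17, avocado 0.9333, sweet potato 0.66.
Take 1 serving of kale: uses 53 mg sodium, +62.0 mg vitamin C (running total 62.0 mg).
Take 3 servings of avocado: uses 45 mg sodium, +42.0 mg vitamin C (running total 104.0 mg).
Take 0.74 servings of sweet potato: uses 37 mg sodium, +24.4 mg vitamin C (running total 128.4 mg).
Greedy by best ratio exhausts the sodium allowance optimally: 128.4 mg.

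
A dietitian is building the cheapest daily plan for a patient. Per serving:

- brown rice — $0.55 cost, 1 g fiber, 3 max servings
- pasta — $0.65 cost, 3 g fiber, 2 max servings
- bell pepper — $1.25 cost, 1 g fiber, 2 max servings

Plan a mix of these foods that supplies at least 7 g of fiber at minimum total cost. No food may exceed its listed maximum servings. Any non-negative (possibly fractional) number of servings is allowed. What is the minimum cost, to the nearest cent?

Cost per g of fiber: pasta $0.2167, brown rice $0.5500, bell pepper $1.2500.
Take 2 servings of pasta: +6.0 g fiber for $1.30 (total $1.30, still need 1.0 g).
Take 1 serving of brown rice: +1.0 g fiber for $0.55 (total $1.85, still need 0.0 g).
Greedy by cheapest-per-g is optimal for a single linear constraint, so the minimum cost is $1.85.

$1.85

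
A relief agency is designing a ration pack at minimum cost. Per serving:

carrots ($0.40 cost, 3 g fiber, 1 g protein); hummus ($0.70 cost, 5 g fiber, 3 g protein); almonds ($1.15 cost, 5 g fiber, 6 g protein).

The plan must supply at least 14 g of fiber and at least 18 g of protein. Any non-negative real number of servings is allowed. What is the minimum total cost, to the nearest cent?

Check every corner: each single food scaled to meet both minima, and each pair solved so both constraints bind.
carrots only: max(14/3, 18/1) = 18 servings → $7.20.
hummus only: max(14/5, 18/3) = 6 servings → $4.20.
almonds only: max(14/5, 18/6) = 3 servings → $3.45.
carrots + hummus with both targets exact would need a negative amount; discard.
carrots + almonds with both targets exact would need a negative amount; discard.
hummus + almonds: intersection lies outside the first quadrant.
The minimum over all feasible corners is $3.45.

$3.45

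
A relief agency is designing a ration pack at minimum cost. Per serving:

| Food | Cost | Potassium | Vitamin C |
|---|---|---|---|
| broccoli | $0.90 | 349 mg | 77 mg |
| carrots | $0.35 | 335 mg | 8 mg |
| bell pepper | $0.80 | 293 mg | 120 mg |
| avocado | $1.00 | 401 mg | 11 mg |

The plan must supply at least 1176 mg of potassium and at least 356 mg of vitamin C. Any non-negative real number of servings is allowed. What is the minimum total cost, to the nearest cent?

Compare the cost at each extreme point of the feasible region.
broccoli only: max(1176/349, 356/77) = 4.623 servings → $4.16.
carrots only: max(1176/335, 356/8) = 44.5 servings → $15.57.
bell pepper only: max(1176/293, 356/120) = 4.014 servings → $3.21.
avocado only: max(1176/401, 356/11) = 32.36 servings → $32.36.
broccoli + carrots: intersection lies outside the first quadrant.
broccoli + bell pepper with both tight: 1.905 servings and 1.744 servings → $3.11.
broccoli + avocado: intersection lies outside the first quadrant.
carrots + bell pepper with both tight: 0.9724 servings and 2.902 servings → $2.66.
carrots + avocado: intersection lies outside the first quadrant.
bell pepper + avocado with both tight: 2.892 servings and 0.8199 servings → $3.13.
The minimum over all feasible corners is $2.66.

$2.66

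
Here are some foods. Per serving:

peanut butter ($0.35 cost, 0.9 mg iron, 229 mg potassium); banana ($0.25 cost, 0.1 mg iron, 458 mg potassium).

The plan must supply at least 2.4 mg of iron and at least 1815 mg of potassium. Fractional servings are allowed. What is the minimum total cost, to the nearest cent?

Check every corner: each single food scaled to meet both minima, and each pair solved so both constraints bind.
peanut butter only: max(2.4/0.9, 1815/229) = 7.926 servings → $2.77.
banana only: max(2.4/0.1, 1815/458) = 24 servings → $6.00.
peanut butter + banana with both tight: 2.357 servings and 2.784 servings → $1.52.
The minimum over all feasible corners is $1.52.

$1.52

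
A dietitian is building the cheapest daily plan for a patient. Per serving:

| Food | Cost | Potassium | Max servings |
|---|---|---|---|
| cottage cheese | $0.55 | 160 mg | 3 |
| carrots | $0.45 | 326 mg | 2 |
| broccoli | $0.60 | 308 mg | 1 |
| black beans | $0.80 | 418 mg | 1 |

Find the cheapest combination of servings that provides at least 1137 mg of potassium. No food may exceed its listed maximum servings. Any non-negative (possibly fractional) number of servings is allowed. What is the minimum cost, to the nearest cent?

Cost per mg of potassium: carrots $0.0014, black beans $0.0019, broccoli $0.0019, cottage cheese $0.0034.
Take 2 servings of carrots: +652.0 mg potassium for $0.90 (total $0.90, still need 485.0 mg).
Take 1 serving of black beans: +418.0 mg potassium for $0.80 (total $1.70, still need 67.0 mg).
Take 0.2175 servings of broccoli: +67.0 mg potassium for $0.13 (total $1.83, still need 0.0 mg).
Greedy by cheapest-per-mg is optimal for a single linear constraint, so the minimum cost is $1.83.

$1.83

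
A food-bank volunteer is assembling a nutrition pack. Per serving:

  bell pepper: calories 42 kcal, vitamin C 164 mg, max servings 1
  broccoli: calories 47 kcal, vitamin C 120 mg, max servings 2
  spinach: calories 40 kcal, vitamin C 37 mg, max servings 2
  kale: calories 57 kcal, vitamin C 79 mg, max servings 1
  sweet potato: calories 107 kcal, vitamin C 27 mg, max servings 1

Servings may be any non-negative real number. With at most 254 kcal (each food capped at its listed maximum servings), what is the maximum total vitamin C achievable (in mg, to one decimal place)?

Vitamin C per kcal: bell pepper 3.905, broccoli 2.553, kale 1.386, spinach 0.925, sweet potato 0.2523.
Take 1 serving of bell pepper: uses 42 kcal, +164.0 mg vitamin C (running total 164.0 mg).
Take 2 servings of broccoli: uses 94 kcal, +240.0 mg vitamin C (running total 404.0 mg).
Take 1 serving of kale: uses 57 kcal, +79.0 mg vitamin C (running total 483.0 mg).
Take 1.525 servings of spinach: uses 61 kcal, +56.4 mg vitamin C (running total 539.4 mg).
Greedy by best ratio exhausts the calories allowance optimally: 539.4 mg.

539.4 mg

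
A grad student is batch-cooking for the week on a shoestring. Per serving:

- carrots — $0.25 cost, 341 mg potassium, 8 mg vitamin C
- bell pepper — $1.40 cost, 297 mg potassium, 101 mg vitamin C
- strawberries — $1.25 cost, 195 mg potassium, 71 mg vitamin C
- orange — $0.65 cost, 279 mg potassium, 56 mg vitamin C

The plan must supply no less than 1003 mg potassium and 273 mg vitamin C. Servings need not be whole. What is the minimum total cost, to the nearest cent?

$3.17

carrots only: max(1003/341, 273/8) = 34.12 servings → $8.53.
bell pepper only: max(1003/297, 273/101) = 3.377 servings → $4.73.
strawberries only: max(1003/195, 273/71) = 5.144 servings → $6.43.
orange only: max(1003/279, 273/56) = 4.875 servings → $3.17.
carrots + bell pepper with both tight: 0.6307 servings and 2.653 servings → $3.87.
carrots + strawberries with both tight: 0.7937 servings and 3.756 servings → $4.89.
carrots + orange: the both-tight solution has a negative serving — not a feasible corner.
bell pepper + strawberries: the both-tight solution has a negative serving — not a feasible corner.
bell pepper + orange with both tight: 1.732 servings and 1.751 servings → $3.56.
strawberries + orange with both tight: 2.25 servings and 2.022 servings → $4.13.
So the least-cost plan costs $3.17.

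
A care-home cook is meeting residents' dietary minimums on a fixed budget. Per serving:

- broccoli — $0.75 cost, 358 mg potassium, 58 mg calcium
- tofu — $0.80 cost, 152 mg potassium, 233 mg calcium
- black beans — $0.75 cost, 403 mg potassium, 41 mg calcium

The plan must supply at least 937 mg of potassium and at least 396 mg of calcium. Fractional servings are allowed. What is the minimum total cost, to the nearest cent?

$2.46

An LP optimum is at a vertex; with two nutrient constraints at most two foods are used. Check each candidate.
broccoli only: max(937/358, 396/58) = 6.828 servings → $5.12.
tofu only: max(937/152, 396/233) = 6.164 servings → $4.93.
black beans only: max(937/403, 396/41) = 9.659 servings → $7.24.
broccoli + tofu with both tight: 2.12 servings and 1.172 servings → $2.53.
broccoli + black beans: intersection lies outside the first quadrant.
tofu + black beans with both tight: 1.382 servings and 1.804 servings → $2.46.
The minimum over all feasible corners is $2.46.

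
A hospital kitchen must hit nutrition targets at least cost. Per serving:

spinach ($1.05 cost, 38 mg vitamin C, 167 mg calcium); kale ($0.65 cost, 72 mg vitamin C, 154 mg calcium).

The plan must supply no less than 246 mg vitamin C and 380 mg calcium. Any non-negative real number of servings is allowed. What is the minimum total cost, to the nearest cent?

$2.22

This is a tiny linear program; its minimum lies at a vertex of the feasible set. List the vertices and price them.
spinach only: max(246/38, 380/167) = 6.474 servings → $6.80.
kale only: max(246/72, 380/154) = 3.417 servings → $2.22.
spinach + kale with both targets exact would need a negative amount; discard.
The minimum over all feasible corners is $2.22.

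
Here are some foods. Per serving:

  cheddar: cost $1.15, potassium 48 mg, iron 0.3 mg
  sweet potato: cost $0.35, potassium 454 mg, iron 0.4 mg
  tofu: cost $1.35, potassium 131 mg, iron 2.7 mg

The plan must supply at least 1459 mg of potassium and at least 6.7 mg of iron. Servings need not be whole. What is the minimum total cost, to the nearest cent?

Minimising a linear cost over {potassium ≥ 1459, iron ≥ 6.7, servings ≥ 0} — the optimum is at a vertex, using one or two foods.
cheddar only: max(1459/48, 6.7/0.3) = 30.4 servings → $34.96.
sweet potato only: max(1459/454, 6.7/0.4) = 16.75 servings → $5.86.
tofu only: max(1459/131, 6.7/2.7) = 11.14 servings → $15.04.
cheddar + sweet potato with both tight: 21.01 servings and 0.9923 servings → $24.51.
cheddar + tofu: the both-tight solution has a negative serving — not a feasible corner.
sweet potato + tofu with both tight: 2.609 servings and 2.095 servings → $3.74.
So the least-cost plan costs $3.74.

$3.74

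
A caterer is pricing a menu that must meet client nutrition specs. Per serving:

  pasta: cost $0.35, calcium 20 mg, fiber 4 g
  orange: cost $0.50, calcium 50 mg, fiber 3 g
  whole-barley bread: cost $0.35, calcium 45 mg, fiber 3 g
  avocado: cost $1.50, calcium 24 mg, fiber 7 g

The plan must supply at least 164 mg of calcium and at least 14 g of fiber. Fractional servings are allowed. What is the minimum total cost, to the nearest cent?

Minimising a linear cost over {calcium ≥ 164, fiber ≥ 14, servings ≥ 0} — the optimum is at a vertex, using one or two foods.
pasta only: max(164/20, 14/4) = 8.2 servings → $2.87.
orange only: max(164/50, 14/3) = 4.667 servings → $2.33.
whole-barley bread only: max(164/45, 14/3) = 4.667 servings → $1.63.
avocado only: max(164/24, 14/7) = 6.833 servings → $10.25.
pasta + orange with both tight: 1.486 servings and 2.686 servings → $1.86.
pasta + whole-barley bread with both tight: 1.15 servings and 3.133 servings → $1.50.
pasta + avocado with both targets exact would need a negative amount; discard.
orange + whole-barley bread with both targets exact would need a negative amount; discard.
orange + avocado with both tight: 2.921 servings and 0.7482 servings → $2.58.
whole-barley bread + avocado with both tight: 3.342 servings and 0.5679 servings → $2.02.
The minimum over all feasible corners is $1.50.

$1.50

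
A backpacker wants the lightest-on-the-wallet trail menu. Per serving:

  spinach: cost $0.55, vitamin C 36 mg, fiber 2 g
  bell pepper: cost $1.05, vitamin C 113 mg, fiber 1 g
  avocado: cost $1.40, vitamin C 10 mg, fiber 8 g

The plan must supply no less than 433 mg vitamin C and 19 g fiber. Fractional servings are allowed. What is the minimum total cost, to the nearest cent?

$5.97

An LP optimum is at a vertex; with two nutrient constraints at most two foods are used. Check each candidate.
spinach only: max(433/36, 19/2) = 12.03 servings → $6.62.
bell pepper only: max(433/113, 19/1) = 19 servings → $19.95.
avocado only: max(433/10, 19/8) = 43.3 servings → $60.62.
spinach + bell pepper with both tight: 9.021 servings and 0.9579 servings → $5.97.
spinach + avocado with both targets exact would need a negative amount; discard.
bell pepper + avocado with both tight: 3.662 servings and 1.917 servings → $6.53.
So the least-cost plan costs $5.97.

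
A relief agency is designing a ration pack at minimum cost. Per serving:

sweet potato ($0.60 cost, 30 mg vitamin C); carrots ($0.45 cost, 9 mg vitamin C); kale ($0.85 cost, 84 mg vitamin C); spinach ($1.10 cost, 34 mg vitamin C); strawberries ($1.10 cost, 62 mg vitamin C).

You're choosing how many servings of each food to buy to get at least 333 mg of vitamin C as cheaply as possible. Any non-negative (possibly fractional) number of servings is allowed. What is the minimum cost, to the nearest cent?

$3.37

Cost per mg of vitamin C: kale $0.0101, strawberries $0.0177, sweet potato $0.0200, spinach $0.0324, carrots $0.0500.
With no serving limits, use only kale: 333 mg / 84 mg = 3.964 servings × $0.85 = $3.37.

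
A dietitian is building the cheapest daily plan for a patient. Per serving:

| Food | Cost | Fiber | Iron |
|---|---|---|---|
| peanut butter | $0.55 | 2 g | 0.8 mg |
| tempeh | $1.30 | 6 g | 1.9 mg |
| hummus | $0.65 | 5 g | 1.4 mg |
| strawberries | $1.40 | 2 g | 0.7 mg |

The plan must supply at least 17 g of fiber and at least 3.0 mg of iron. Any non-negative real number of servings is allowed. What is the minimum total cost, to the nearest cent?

$2.21

This is a tiny linear program; its minimum lies at a vertex of the feasible set. List the vertices and price them.
peanut butter only: max(17/2, 3.0/0.8) = 8.5 servings → $4.67.
tempeh only: max(17/6, 3.0/1.9) = 2.833 servings → $3.68.
hummus only: max(17/5, 3.0/1.4) = 3.4 servings → $2.21.
strawberries only: max(17/2, 3.0/0.7) = 8.5 servings → $11.90.
peanut butter + tempeh with both targets exact would need a negative amount; discard.
peanut butter + hummus with both targets exact would need a negative amount; discard.
peanut butter + strawberries with both targets exact would need a negative amount; discard.
tempeh + hummus: the both-tight solution has a negative serving — not a feasible corner.
tempeh + strawberries: the both-tight solution has a negative serving — not a feasible corner.
hummus + strawberries: intersection lies outside the first quadrant.
Cheapest feasible corner: $2.21.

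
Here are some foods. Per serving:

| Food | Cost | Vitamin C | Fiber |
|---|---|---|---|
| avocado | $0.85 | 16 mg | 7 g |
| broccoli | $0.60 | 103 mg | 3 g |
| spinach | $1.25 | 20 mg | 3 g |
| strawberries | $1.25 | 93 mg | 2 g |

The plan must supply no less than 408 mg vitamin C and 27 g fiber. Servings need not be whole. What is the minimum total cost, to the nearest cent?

$4.13

avocado only: max(408/16, 27/7) = 25.5 servings → $21.68.
broccoli only: max(408/103, 27/3) = 9 servings → $5.40.
spinach only: max(408/20, 27/3) = 20.4 servings → $25.50.
strawberries only: max(408/93, 27/2) = 13.5 servings → $16.88.
avocado + broccoli with both tight: 2.314 servings and 3.602 servings → $4.13.
avocado + spinach: the both-tight solution has a negative serving — not a feasible corner.
avocado + strawberries with both tight: 2.738 servings and 3.916 servings → $7.22.
broccoli + spinach with both tight: 2.747 servings and 6.253 servings → $9.46.
broccoli + strawberries with both targets exact would need a negative amount; discard.
spinach + strawberries with both tight: 7.092 servings and 2.862 servings → $12.44.
The minimum over all feasible corners is $4.13.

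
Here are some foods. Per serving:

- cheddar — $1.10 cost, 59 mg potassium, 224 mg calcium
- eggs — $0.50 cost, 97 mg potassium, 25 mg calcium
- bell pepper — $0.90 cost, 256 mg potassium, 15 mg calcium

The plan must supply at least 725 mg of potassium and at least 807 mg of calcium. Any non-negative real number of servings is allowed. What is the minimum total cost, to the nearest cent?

Compare the cost at each extreme point of the feasible region.
cheddar only: max(725/59, 807/224) = 12.29 servings → $13.52.
eggs only: max(725/97, 807/25) = 32.28 servings → $16.14.
bell pepper only: max(725/256, 807/15) = 53.8 servings → $48.42.
cheddar + eggs with both tight: 2.97 servings and 5.668 servings → $6.10.
cheddar + bell pepper with both tight: 3.467 servings and 2.033 servings → $5.64.
eggs + bell pepper with both targets exact would need a negative amount; discard.
The minimum over all feasible corners is $5.64.

$5.64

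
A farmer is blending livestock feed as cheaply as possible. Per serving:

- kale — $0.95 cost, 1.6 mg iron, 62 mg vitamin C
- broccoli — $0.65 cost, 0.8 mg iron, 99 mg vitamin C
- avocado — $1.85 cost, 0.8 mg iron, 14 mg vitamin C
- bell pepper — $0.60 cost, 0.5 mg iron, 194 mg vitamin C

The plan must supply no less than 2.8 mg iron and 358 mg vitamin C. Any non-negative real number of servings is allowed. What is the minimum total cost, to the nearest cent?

This is a tiny linear program; its minimum lies at a vertex of the feasible set. List the vertices and price them.
kale only: max(2.8/1.6, 358/62) = 5.774 servings → $5.49.
broccoli only: max(2.8/0.8, 358/99) = 3.616 servings → $2.35.
avocado only: max(2.8/0.8, 358/14) = 25.57 servings → $47.31.
bell pepper only: max(2.8/0.5, 358/194) = 5.6 servings → $3.36.
kale + broccoli: the both-tight solution has a negative serving — not a feasible corner.
kale + avocado with both targets exact would need a negative amount; discard.
kale + bell pepper with both tight: 1.304 servings and 1.429 servings → $2.10.
broccoli + avocado with both targets exact would need a negative amount; discard.
broccoli + bell pepper with both tight: 3.446 servings and 0.08704 servings → $2.29.
avocado + bell pepper with both tight: 2.457 servings and 1.668 servings → $5.55.
Cheapest feasible corner: $2.10.

$2.10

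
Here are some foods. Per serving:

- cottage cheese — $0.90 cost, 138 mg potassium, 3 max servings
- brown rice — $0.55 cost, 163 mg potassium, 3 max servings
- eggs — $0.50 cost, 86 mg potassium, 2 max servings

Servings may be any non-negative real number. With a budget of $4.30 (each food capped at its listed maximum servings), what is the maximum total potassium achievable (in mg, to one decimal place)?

914.0 mg

Potassium per dollar: brown rice 296.4, eggs 172, cottage cheese 153.3.
Take 3 servings of brown rice: spends $1.65, +489.0 mg potassium (running total 489.0 mg).
Take 2 servings of eggs: spends $1.00, +172.0 mg potassium (running total 661.0 mg).
Take 1.833 servings of cottage cheese: spends $1.65, +253.0 mg potassium (running total 914.0 mg).
Greedy by best ratio exhausts the cost allowance optimally: 914.0 mg.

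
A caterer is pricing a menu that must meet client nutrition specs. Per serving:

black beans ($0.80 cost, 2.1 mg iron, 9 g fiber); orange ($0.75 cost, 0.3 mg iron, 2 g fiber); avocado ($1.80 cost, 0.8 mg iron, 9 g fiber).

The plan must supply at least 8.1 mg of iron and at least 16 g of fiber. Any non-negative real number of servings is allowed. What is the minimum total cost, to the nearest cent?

At the optimum either one food covers both requirements or two foods hit both targets exactly; no other combination can be cheaper.
black beans only: max(8.1/2.1, 16/9) = 3.857 servings → $3.09.
orange only: max(8.1/0.3, 16/2) = 27 servings → $20.25.
avocado only: max(8.1/0.8, 16/9) = 10.12 servings → $18.23.
black beans + orange with both targets exact would need a negative amount; discard.
black beans + avocado: the both-tight solution has a negative serving — not a feasible corner.
orange + avocado: intersection lies outside the first quadrant.
The minimum over all feasible corners is $3.09.

$3.09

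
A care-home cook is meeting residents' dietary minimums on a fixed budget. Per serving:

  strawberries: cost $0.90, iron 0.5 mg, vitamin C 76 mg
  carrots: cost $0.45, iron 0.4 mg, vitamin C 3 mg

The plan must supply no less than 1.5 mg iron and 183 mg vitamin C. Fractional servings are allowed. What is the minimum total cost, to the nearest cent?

For a min-cost LP with two ≥-constraints, a basic feasible solution has at most two positive variables.
strawberries only: max(1.5/0.5, 183/76) = 3 servings → $2.70.
carrots only: max(1.5/0.4, 183/3) = 61 servings → $27.45.
strawberries + carrots with both tight: 2.377 servings and 0.7785 servings → $2.49.
Cheapest feasible corner: $2.49.

$2.49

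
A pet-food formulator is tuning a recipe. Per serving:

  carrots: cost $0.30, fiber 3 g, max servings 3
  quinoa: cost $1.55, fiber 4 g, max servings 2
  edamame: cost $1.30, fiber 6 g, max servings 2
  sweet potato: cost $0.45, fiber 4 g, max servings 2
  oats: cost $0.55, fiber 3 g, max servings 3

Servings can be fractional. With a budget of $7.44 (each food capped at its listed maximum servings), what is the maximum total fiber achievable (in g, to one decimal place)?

41.6 g

Fiber per dollar: carrots 10, sweet potato 8.889, oats 5.455, edamame 4.615, quinoa 2.581.
Take 3 servings of carrots: spends $0.90, +9.0 g fiber (running total 9.0 g).
Take 2 servings of sweet potato: spends $0.90, +8.0 g fiber (running total 17.0 g).
Take 3 servings of oats: spends $1.65, +9.0 g fiber (running total 26.0 g).
Take 2 servings of edamame: spends $2.60, +12.0 g fiber (running total 38.0 g).
Take 0.8968 servings of quinoa: spends $1.39, +3.6 g fiber (running total 41.6 g).
Filling greedily by fiber-per-dollar is optimal for one linear limit, giving 41.6 g.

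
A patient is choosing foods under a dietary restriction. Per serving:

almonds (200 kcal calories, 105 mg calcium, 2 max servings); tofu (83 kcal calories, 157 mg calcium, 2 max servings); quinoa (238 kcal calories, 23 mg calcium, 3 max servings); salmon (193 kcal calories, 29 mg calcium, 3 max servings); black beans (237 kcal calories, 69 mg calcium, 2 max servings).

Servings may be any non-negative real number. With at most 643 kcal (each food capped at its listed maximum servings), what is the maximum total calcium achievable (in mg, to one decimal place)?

Calcium per kcal: tofu 1.892, almonds 0.525, black beans 0.2911, salmon 0.1503, quinoa 0.09664.
Take 2 servings of tofu: uses 166 kcal, +314.0 mg calcium (running total 314.0 mg).
Take 2 servings of almonds: uses 400 kcal, +210.0 mg calcium (running total 524.0 mg).
Take 0.3249 servings of black beans: uses 77 kcal, +22.4 mg calcium (running total 546.4 mg).
Filling greedily by calcium-per-kcal is optimal for one linear limit, giving 546.4 mg.

546.4 mg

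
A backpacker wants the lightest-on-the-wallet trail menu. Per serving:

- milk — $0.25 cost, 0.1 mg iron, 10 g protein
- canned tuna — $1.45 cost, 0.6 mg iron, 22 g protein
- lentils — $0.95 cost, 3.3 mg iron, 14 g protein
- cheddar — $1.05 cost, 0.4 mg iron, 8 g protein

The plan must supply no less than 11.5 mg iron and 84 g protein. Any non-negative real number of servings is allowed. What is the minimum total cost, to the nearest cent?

$4.12

Compare the cost at each extreme point of the feasible region.
milk only: max(11.5/0.1, 84/10) = 115 servings → $28.75.
canned tuna only: max(11.5/0.6, 84/22) = 19.17 servings → $27.79.
lentils only: max(11.5/3.3, 84/14) = 6 servings → $5.70.
cheddar only: max(11.5/0.4, 84/8) = 28.75 servings → $30.19.
milk + canned tuna: the both-tight solution has a negative serving — not a feasible corner.
milk + lentils with both tight: 3.677 servings and 3.373 servings → $4.12.
milk + cheddar: the both-tight solution has a negative serving — not a feasible corner.
canned tuna + lentils with both tight: 1.81 servings and 3.156 servings → $5.62.
canned tuna + cheddar: the both-tight solution has a negative serving — not a feasible corner.
lentils + cheddar with both tight: 2.808 servings and 5.587 servings → $8.53.
The minimum over all feasible corners is $4.12.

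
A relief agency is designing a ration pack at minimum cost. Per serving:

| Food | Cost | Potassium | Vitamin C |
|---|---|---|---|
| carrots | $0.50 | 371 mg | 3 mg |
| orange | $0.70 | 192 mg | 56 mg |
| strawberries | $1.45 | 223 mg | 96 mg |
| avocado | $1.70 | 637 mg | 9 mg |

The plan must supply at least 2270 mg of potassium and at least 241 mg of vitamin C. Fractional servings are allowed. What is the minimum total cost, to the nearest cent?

$4.86

carrots only: max(2270/371, 241/3) = 80.33 servings → $40.17.
orange only: max(2270/192, 241/56) = 11.82 servings → $8.28.
strawberries only: max(2270/223, 241/96) = 10.18 servings → $14.76.
avocado only: max(2270/637, 241/9) = 26.78 servings → $45.52.
carrots + orange with both tight: 4.002 servings and 4.089 servings → $4.86.
carrots + strawberries with both tight: 4.698 servings and 2.364 servings → $5.78.
carrots + avocado: the both-tight solution has a negative serving — not a feasible corner.
orange + strawberries with both targets exact would need a negative amount; discard.
orange + avocado with both tight: 3.921 servings and 2.382 servings → $6.79.
strawberries + avocado with both tight: 2.25 servings and 2.776 servings → $7.98.
Cheapest feasible corner: $4.86.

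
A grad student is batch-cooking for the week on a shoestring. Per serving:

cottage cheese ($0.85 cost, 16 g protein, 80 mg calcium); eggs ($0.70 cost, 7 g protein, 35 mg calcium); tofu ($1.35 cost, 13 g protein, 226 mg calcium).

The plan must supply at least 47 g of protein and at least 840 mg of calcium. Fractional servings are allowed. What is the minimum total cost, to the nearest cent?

$5.02

An LP optimum is at a vertex; with two nutrient constraints at most two foods are used. Check each candidate.
cottage cheese only: max(47/16, 840/80) = 10.5 servings → $8.93.
eggs only: max(47/7, 840/35) = 24 servings → $16.80.
tofu only: max(47/13, 840/226) = 3.717 servings → $5.02.
cottage cheese + eggs (both tight): parallel constraints — no distinct corner.
cottage cheese + tofu: intersection lies outside the first quadrant.
eggs + tofu: the both-tight solution has a negative serving — not a feasible corner.
So the least-cost plan costs $5.02.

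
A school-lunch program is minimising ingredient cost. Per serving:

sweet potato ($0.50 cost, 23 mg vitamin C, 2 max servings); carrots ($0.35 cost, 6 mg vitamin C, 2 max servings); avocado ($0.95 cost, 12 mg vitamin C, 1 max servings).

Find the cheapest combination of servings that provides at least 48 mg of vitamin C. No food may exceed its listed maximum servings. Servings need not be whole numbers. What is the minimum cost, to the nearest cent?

Cost per mg of vitamin C: sweet potato $0.0217, carrots $0.0583, avocado $0.0792.
Take 2 servings of sweet potato: +46.0 mg vitamin C for $1.00 (total $1.00, still need 2.0 mg).
Take 0.3333 servings of carrots: +2.0 mg vitamin C for $0.12 (total $1.12, still need 0.0 mg).
Greedy by cheapest-per-mg is optimal for a single linear constraint, so the minimum cost is $1.12.

$1.12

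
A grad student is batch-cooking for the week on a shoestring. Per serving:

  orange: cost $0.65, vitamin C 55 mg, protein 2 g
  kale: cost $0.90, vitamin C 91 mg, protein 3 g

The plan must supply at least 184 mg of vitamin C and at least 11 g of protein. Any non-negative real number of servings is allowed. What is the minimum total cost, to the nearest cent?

Check every corner: each single food scaled to meet both minima, and each pair solved so both constraints bind.
orange only: max(184/55, 11/2) = 5.5 servings → $3.58.
kale only: max(184/91, 11/3) = 3.667 servings → $3.30.
orange + kale: the both-tight solution has a negative serving — not a feasible corner.
The minimum over all feasible corners is $3.30.

$3.30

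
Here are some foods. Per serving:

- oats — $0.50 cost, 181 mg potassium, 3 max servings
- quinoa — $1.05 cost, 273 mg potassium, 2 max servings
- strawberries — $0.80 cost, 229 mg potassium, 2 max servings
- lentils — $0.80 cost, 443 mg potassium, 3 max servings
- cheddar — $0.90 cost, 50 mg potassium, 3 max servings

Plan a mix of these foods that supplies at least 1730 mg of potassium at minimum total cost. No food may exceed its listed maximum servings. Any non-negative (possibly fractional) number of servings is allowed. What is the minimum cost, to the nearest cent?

$3.51

Cost per mg of potassium: lentils $0.0018, oats $0.0028, strawberries $0.0035, quinoa $0.0038, cheddar $0.0180.
Take 3 servings of lentils: +1329.0 mg potassium for $2.40 (total $2.40, still need 401.0 mg).
Take 2.215 servings of oats: +401.0 mg potassium for $1.11 (total $3.51, still need 0.0 mg).
Filling from the cheapest source first is optimal under one linear minimum: $3.51.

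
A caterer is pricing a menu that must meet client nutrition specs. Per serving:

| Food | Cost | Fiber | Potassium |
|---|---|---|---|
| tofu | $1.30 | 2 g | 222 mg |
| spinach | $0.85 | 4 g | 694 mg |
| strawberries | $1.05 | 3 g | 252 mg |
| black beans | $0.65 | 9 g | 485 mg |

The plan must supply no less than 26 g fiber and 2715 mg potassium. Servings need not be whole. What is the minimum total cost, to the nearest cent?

The cheapest plan sits at a corner of the feasible region — with two constraints it uses at most two foods.
tofu only: max(26/2, 2715/222) = 13 servings → $16.90.
spinach only: max(26/4, 2715/694) = 6.5 servings → $5.53.
strawberries only: max(26/3, 2715/252) = 10.77 servings → $11.31.
black beans only: max(26/9, 2715/485) = 5.598 servings → $3.64.
tofu + spinach with both targets exact would need a negative amount; discard.
tofu + strawberries with both tight: 9.833 servings and 2.111 servings → $15.00.
tofu + black beans with both tight: 11.5 servings and 0.3327 servings → $15.17.
spinach + strawberries with both tight: 1.483 servings and 6.689 servings → $8.28.
spinach + black beans with both tight: 2.746 servings and 1.668 servings → $3.42.
strawberries + black beans: intersection lies outside the first quadrant.
The minimum over all feasible corners is $3.42.

$3.42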